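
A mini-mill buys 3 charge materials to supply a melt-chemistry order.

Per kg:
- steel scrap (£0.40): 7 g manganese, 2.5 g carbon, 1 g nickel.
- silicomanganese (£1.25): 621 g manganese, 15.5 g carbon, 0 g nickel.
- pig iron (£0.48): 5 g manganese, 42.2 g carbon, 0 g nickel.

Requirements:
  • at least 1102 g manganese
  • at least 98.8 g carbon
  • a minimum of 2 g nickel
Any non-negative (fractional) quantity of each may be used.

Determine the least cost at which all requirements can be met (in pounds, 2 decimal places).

£3.73

This is a linear program. Let x1 = kg of steel scrap, x2 = kg of silicomanganese, x3 = kg of pig iron.
min 0.4x1 + 1.25x2 + 0.48x3 with:
  7x1 + 621x2 + 5x3 ≥ 1102   (manganese)
  2.5x1 + 15.5x2 + 42.2x3 ≥ 98.8   (carbon)
  1x1 ≥ 2   (nickel)
  x1, x2, x3 ≥ 0.
The optimal mix uses every input. The manganese, carbon, nickel requirements are met with equality.
Solving gives x1 = 2, x2 = 1.739, x3 = 1.584.
Objective = 0.4·2 + 1.25·1.739 + 0.48·1.584 = 3.7341.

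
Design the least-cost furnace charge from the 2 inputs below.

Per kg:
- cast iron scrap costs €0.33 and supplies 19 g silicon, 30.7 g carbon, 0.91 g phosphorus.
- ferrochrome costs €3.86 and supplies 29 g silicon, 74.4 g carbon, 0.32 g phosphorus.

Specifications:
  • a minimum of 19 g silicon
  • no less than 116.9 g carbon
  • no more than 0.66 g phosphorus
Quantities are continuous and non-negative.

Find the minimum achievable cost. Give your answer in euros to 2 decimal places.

Treat it as an LP. Let x1 = kg of cast iron scrap, x2 = kg of ferrochrome.
Minimize 0.33x1 + 3.86x2 with:
  19x1 + 29x2 ≥ 19   (silicon)
  30.7x1 + 74.4x2 ≥ 116.9   (carbon)
  0.91x1 + 0.32x2 ≤ 0.66   (phosphorus)
  x1, x2 ≥ 0.
Both inputs are positive at the optimum. There the carbon and phosphorus constraints are tight.
That vertex is x1 = 0.2021, x2 = 1.488.
Hence cost = 0.33·0.2021 + 3.86·1.488 = €5.8104.

€5.81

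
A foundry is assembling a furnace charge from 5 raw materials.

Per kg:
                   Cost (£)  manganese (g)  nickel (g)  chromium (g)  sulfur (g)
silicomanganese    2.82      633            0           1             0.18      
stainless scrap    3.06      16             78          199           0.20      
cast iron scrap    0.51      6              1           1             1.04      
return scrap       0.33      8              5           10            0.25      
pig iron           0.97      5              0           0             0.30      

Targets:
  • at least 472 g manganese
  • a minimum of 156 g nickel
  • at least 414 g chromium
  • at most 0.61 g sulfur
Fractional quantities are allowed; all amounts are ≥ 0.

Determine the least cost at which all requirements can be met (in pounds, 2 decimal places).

£8.31

Let x1 = kg of silicomanganese, x2 = kg of stainless scrap, x3 = kg of cast iron scrap, x4 = kg of return scrap, x5 = kg of pig iron.
Minimize 2.82x1 + 3.06x2 + 0.51x3 + 0.33x4 + 0.97x5 s.t.:
  633x1 + 16x2 + 6x3 + 8x4 + 5x5 ≥ 472   (manganese)
  78x2 + 1x3 + 5x4 ≥ 156   (nickel)
  1x1 + 199x2 + 1x3 + 10x4 ≥ 414   (chromium)
  0.18x1 + 0.2x2 + 1.04x3 + 0.25x4 + 0.3x5 ≤ 0.61   (sulfur)
  x1, x2, x3, x4, x5 ≥ 0.
At the optimum only silicomanganese, stainless scrap are positive (cast iron scrap, return scrap, pig iron = 0). The manganese and chromium requirements are met with equality.
So silicomanganese = 0.6932 kg, stainless scrap = 2.077 kg.
Hence cost = 2.82·0.6932 + 3.06·2.077 = £8.3104.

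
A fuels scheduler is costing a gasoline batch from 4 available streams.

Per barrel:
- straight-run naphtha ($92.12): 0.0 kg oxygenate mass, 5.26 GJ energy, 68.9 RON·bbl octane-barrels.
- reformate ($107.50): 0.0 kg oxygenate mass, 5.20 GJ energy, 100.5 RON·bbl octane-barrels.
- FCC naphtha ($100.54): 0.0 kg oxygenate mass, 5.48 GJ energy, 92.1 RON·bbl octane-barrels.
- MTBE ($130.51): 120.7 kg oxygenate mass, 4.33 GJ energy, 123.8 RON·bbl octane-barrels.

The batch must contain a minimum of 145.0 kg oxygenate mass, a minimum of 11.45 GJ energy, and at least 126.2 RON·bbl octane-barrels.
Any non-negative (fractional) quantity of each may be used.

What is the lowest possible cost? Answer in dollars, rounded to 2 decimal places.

$266.21

This is a linear program. Let x1 = barrels of straight-run naphtha, x2 = barrels of reformate, x3 = barrels of FCC naphtha, x4 = barrels of MTBE.
Minimise 92.12x1 + 107.5x2 + 100.54x3 + 130.51x4 subject to:
  120.7x4 ≥ 145   (oxygenate mass)
  5.26x1 + 5.2x2 + 5.48x3 + 4.33x4 ≥ 11.45   (energy)
  68.9x1 + 100.5x2 + 92.1x3 + 123.8x4 ≥ 126.2   (octane-barrels)
  x1, x2, x3, x4 ≥ 0.
At the optimum only straight-run naphtha, MTBE are positive (reformate, FCC naphtha = 0). Binding constraints: oxygenate mass and energy.
That vertex is x1 = 1.1879, x4 = 1.2013.
Objective = 92.12·1.1879 + 130.51·1.2013 = 266.2110.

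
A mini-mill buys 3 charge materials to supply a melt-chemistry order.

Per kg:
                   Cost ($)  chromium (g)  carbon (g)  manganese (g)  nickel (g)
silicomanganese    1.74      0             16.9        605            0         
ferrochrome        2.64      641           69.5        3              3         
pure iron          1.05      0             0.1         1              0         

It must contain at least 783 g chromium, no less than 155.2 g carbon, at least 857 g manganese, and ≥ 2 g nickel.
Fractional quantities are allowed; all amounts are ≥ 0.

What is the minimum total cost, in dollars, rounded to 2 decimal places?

This is a linear program. Let x1 = kg of silicomanganese, x2 = kg of ferrochrome, x3 = kg of pure iron.
Minimize 1.74x1 + 2.64x2 + 1.05x3 with:
  641x2 ≥ 783   (chromium)
  16.9x1 + 69.5x2 + 0.1x3 ≥ 155.2   (carbon)
  605x1 + 3x2 + 1x3 ≥ 857   (manganese)
  3x2 ≥ 2   (nickel)
  x1, x2, x3 ≥ 0.
The cheapest feasible vertex uses only silicomanganese, ferrochrome; pure iron is not used. The carbon and manganese requirements are met with equality.
That vertex is x1 = 1.407, x2 = 1.891.
Cost = 1.74·1.407 + 2.64·1.891 = 7.4404.

$7.44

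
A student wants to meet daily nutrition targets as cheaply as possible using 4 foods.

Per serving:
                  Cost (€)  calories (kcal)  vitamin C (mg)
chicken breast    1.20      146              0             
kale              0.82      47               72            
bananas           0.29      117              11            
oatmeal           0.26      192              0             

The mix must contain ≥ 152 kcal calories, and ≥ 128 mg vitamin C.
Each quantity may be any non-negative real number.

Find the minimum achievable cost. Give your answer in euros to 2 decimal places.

This is a linear program. Let x1 = servings of chicken breast, x2 = servings of kale, x3 = servings of bananas, x4 = servings of oatmeal.
Minimize 1.2x1 + 0.82x2 + 0.29x3 + 0.26x4 subject to:
  146x1 + 47x2 + 117x3 + 192x4 ≥ 152   (calories)
  72x2 + 11x3 ≥ 128   (vitamin C)
  x1, x2, x3, x4 ≥ 0.
The cheapest feasible vertex uses only kale, oatmeal; chicken breast, bananas are not used. The calories and vitamin C requirements are met with equality.
So kale = 1.778 servings, oatmeal = 0.3565 servings.
Objective = 0.82·1.778 + 0.26·0.3565 = 1.5507.

€1.55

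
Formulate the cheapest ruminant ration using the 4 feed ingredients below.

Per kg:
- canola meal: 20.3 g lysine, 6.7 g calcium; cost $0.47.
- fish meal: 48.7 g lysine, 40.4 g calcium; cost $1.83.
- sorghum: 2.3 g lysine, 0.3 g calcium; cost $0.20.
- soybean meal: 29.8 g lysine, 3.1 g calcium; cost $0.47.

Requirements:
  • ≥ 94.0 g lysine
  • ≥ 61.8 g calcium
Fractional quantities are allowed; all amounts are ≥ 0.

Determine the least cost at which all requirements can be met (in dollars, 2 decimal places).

$3.05

Set it up as a linear program. Let x1 = kg of canola meal, x2 = kg of fish meal, x3 = kg of sorghum, x4 = kg of soybean meal.
min 0.47x1 + 1.83x2 + 0.2x3 + 0.47x4 with:
  20.3x1 + 48.7x2 + 2.3x3 + 29.8x4 ≥ 94   (lysine)
  6.7x1 + 40.4x2 + 0.3x3 + 3.1x4 ≥ 61.8   (calcium)
  x1, x2, x3, x4 ≥ 0.
At the optimum only fish meal, soybean meal are positive (canola meal, sorghum = 0). The lysine and calcium requirements are met with equality.
So fish meal = 1.472 kg, soybean meal = 0.7483 kg.
Hence cost = 1.83·1.472 + 0.47·0.7483 = $3.0455.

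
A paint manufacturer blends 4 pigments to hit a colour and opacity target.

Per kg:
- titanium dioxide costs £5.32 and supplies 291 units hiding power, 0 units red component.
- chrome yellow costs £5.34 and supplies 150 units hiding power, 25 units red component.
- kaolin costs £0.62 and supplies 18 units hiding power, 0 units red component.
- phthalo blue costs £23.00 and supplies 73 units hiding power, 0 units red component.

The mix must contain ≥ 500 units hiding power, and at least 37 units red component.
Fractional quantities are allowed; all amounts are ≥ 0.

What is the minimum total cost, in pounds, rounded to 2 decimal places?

This is a linear program. Let x1 = kg of titanium dioxide, x2 = kg of chrome yellow, x3 = kg of kaolin, x4 = kg of phthalo blue.
Minimise 5.32x1 + 5.34x2 + 0.62x3 + 23x4 subject to:
  291x1 + 150x2 + 18x3 + 73x4 ≥ 500   (hiding power)
  25x2 ≥ 37   (red component)
  x1, x2, x3, x4 ≥ 0.
The cheapest feasible vertex uses only titanium dioxide, chrome yellow; kaolin, phthalo blue are not used. There the hiding power and red component constraints are tight.
That vertex is x1 = 0.9553, x2 = 1.48.
Cost = 5.32·0.9553 + 5.34·1.48 = 12.9854.

£12.99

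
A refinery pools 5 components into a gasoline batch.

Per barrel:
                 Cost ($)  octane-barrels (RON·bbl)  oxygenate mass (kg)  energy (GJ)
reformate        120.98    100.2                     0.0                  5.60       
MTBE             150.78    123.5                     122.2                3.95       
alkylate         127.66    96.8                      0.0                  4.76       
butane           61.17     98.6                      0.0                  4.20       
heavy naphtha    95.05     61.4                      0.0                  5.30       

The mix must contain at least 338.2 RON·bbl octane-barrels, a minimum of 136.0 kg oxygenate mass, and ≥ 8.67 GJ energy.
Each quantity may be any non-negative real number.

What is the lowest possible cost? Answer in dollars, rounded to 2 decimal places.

Let x1 = barrels of reformate, x2 = barrels of MTBE, x3 = barrels of alkylate, x4 = barrels of butane, x5 = barrels of heavy naphtha.
min 120.98x1 + 150.78x2 + 127.66x3 + 61.17x4 + 95.05x5 s.t.:
  100.2x1 + 123.5x2 + 96.8x3 + 98.6x4 + 61.4x5 ≥ 338.2   (octane-barrels)
  122.2x2 ≥ 136   (oxygenate mass)
  5.6x1 + 3.95x2 + 4.76x3 + 4.2x4 + 5.3x5 ≥ 8.67   (energy)
  x1, x2, x3, x4, x5 ≥ 0.
The cheapest feasible vertex uses only MTBE, butane; reformate, alkylate, heavy naphtha are not used. There the octane-barrels and oxygenate mass constraints are tight.
That vertex is x2 = 1.1129, x4 = 2.036.
Cost = 150.78·1.1129 + 61.17·2.036 = 292.3452.

$292.35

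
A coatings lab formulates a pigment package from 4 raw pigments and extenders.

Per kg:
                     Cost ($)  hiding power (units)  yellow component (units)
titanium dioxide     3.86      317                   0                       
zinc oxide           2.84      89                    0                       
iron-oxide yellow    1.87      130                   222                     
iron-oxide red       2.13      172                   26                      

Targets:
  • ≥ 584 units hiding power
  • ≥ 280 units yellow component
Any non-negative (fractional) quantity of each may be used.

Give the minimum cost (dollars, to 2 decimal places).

$7.47

Treat it as an LP. Let x1 = kg of titanium dioxide, x2 = kg of zinc oxide, x3 = kg of iron-oxide yellow, x4 = kg of iron-oxide red.
Minimize 3.86x1 + 2.84x2 + 1.87x3 + 2.13x4 with:
  317x1 + 89x2 + 130x3 + 172x4 ≥ 584   (hiding power)
  222x3 + 26x4 ≥ 280   (yellow component)
  x1, x2, x3, x4 ≥ 0.
At the optimum only titanium dioxide, iron-oxide yellow are positive (zinc oxide, iron-oxide red = 0). There the hiding power and yellow component constraints are tight.
Solving gives x1 = 1.325, x3 = 1.261.
Objective = 3.86·1.325 + 1.87·1.261 = 7.4726.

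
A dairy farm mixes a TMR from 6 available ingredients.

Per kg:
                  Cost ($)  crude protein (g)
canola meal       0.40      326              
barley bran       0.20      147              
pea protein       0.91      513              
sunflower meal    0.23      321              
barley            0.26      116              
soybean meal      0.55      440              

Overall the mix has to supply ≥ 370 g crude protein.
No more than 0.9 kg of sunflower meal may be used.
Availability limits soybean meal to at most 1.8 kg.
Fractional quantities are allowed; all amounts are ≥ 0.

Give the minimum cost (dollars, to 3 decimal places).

Treat it as an LP. Let x1 = kg of canola meal, x2 = kg of barley bran, x3 = kg of pea protein, x4 = kg of sunflower meal, x5 = kg of barley, x6 = kg of soybean meal.
Minimize 0.4x1 + 0.2x2 + 0.91x3 + 0.23x4 + 0.26x5 + 0.55x6 subject to:
  326x1 + 147x2 + 513x3 + 321x4 + 116x5 + 440x6 ≥ 370   (crude protein)
  x4 ≤ 0.9
  x6 ≤ 1.8
  x1, x2, x3, x4, x5, x6 ≥ 0.
The cheapest feasible vertex uses only canola meal, sunflower meal; barley bran, pea protein, barley, soybean meal are not used. Binding constraints: crude protein and the sunflower meal cap.
Solving gives x1 = 0.2488, x4 = 0.9.
Total cost: 0.4·0.2488 + 0.23·0.9 = 0.30652.

$0.307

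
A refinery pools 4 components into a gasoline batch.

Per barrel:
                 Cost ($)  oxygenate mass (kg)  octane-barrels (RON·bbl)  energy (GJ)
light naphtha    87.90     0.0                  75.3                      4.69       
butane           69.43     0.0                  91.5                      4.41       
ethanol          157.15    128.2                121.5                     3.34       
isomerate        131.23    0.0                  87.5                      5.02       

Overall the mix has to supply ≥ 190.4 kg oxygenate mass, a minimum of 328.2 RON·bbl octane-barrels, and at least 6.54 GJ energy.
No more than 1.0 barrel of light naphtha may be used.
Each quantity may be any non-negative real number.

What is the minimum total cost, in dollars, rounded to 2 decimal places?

Let x1 = barrels of light naphtha, x2 = barrels of butane, x3 = barrels of ethanol, x4 = barrels of isomerate.
Minimise 87.9x1 + 69.43x2 + 157.15x3 + 131.23x4 s.t.:
  128.2x3 ≥ 190.4   (oxygenate mass)
  75.3x1 + 91.5x2 + 121.5x3 + 87.5x4 ≥ 328.2   (octane-barrels)
  4.69x1 + 4.41x2 + 3.34x3 + 5.02x4 ≥ 6.54   (energy)
  x1 ≤ 1
  x1, x2, x3, x4 ≥ 0.
At the optimum only butane, ethanol are positive (light naphtha, isomerate = 0). There the oxygenate mass and octane-barrels constraints are tight.
Solving gives x2 = 1.6148, x3 = 1.4852.
Cost = 69.43·1.6148 + 157.15·1.4852 = 345.5147.

$345.51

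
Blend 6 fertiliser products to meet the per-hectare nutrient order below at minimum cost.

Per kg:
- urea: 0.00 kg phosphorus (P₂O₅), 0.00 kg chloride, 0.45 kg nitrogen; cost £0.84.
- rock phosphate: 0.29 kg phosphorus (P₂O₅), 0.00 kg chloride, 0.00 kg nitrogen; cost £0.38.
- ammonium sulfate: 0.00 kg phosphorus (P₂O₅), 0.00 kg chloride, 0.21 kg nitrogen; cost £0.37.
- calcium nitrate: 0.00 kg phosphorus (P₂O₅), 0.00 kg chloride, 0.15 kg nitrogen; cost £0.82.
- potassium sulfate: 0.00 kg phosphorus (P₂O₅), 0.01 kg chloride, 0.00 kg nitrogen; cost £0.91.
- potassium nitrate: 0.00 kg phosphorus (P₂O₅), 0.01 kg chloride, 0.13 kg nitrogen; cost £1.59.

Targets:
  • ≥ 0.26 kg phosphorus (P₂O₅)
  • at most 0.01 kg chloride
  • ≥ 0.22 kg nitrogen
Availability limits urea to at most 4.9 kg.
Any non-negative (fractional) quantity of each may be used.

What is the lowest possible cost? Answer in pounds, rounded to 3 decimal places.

Let x1 = kg of urea, x2 = kg of rock phosphate, x3 = kg of ammonium sulfate, x4 = kg of calcium nitrate, x5 = kg of potassium sulfate, x6 = kg of potassium nitrate.
Minimise 0.84x1 + 0.38x2 + 0.37x3 + 0.82x4 + 0.91x5 + 1.59x6 with:
  0.29x2 ≥ 0.26   (phosphorus (P₂O₅))
  0.01x5 + 0.01x6 ≤ 0.01   (chloride)
  0.45x1 + 0.21x3 + 0.15x4 + 0.13x6 ≥ 0.22   (nitrogen)
  x1 ≤ 4.9
  x1, x2, x3, x4, x5, x6 ≥ 0.
The cheapest feasible vertex uses only rock phosphate, ammonium sulfate; urea, calcium nitrate, potassium sulfate, potassium nitrate are not used. The phosphorus (P₂O₅) and nitrogen requirements are met with equality.
So rock phosphate = 0.8966 kg, ammonium sulfate = 1.048 kg.
Hence cost = 0.38·0.8966 + 0.37·1.048 = £0.72847.

£0.728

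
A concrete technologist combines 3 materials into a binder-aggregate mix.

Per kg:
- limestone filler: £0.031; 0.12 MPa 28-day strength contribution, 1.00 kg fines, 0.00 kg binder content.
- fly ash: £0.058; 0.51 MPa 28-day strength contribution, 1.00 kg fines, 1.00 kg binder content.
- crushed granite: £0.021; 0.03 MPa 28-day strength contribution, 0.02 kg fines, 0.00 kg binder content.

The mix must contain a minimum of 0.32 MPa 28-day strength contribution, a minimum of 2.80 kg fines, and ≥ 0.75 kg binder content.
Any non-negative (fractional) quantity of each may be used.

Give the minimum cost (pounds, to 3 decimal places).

Set it up as a linear program. Let x1 = kg of limestone filler, x2 = kg of fly ash, x3 = kg of crushed granite.
min 0.031x1 + 0.058x2 + 0.021x3 subject to:
  0.12x1 + 0.51x2 + 0.03x3 ≥ 0.32   (28-day strength contribution)
  1x1 + 1x2 + 0.02x3 ≥ 2.8   (fines)
  1x2 ≥ 0.75   (binder content)
  x1, x2, x3 ≥ 0.
The minimum-cost mix takes nothing from crushed granite — only limestone filler, fly ash. The fines and binder content requirements are met with equality.
That vertex is x1 = 2.05, x2 = 0.75.
Objective = 0.031·2.05 + 0.058·0.75 = 0.10705.

£0.107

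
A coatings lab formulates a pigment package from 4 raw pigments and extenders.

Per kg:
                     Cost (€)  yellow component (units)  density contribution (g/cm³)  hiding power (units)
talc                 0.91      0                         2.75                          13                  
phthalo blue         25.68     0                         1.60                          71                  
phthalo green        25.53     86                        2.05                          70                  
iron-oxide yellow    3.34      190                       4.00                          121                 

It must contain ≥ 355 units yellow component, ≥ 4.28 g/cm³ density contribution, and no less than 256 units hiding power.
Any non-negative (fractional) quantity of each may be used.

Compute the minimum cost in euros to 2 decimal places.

€7.07

Let x1 = kg of talc, x2 = kg of phthalo blue, x3 = kg of phthalo green, x4 = kg of iron-oxide yellow.
min 0.91x1 + 25.68x2 + 25.53x3 + 3.34x4 s.t.:
  86x3 + 190x4 ≥ 355   (yellow component)
  2.75x1 + 1.6x2 + 2.05x3 + 4x4 ≥ 4.28   (density contribution)
  13x1 + 71x2 + 70x3 + 121x4 ≥ 256   (hiding power)
  x1, x2, x3, x4 ≥ 0.
The minimum-cost mix takes nothing from talc, phthalo blue, phthalo green — only iron-oxide yellow. Binding constraint: hiding power.
Solving gives x4 = 2.116.
Objective = 3.34·2.116 = 7.0674.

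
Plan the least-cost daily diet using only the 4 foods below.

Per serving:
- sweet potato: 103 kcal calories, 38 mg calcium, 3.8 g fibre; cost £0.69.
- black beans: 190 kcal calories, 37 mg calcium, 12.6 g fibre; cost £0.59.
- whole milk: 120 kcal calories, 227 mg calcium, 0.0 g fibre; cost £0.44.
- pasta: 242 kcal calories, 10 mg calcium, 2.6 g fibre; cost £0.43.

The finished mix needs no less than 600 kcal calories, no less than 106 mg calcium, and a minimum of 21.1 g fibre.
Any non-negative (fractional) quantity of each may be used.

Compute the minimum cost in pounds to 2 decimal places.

£1.46

Set it up as a linear program. Let x1 = servings of sweet potato, x2 = servings of black beans, x3 = servings of whole milk, x4 = servings of pasta.
Minimise 0.69x1 + 0.59x2 + 0.44x3 + 0.43x4 with:
  103x1 + 190x2 + 120x3 + 242x4 ≥ 600   (calories)
  38x1 + 37x2 + 227x3 + 10x4 ≥ 106   (calcium)
  3.8x1 + 12.6x2 + 2.6x4 ≥ 21.1   (fibre)
  x1, x2, x3, x4 ≥ 0.
The optimal basis is {black beans, whole milk, pasta}; sweet potato drops out. There the calories, calcium, fibre constraints are tight.
Optimal quantities: black beans = 1.41 servings, whole milk = 0.1806 servings, pasta = 1.283 servings.
Total cost: 0.59·1.41 + 0.44·0.1806 + 0.43·1.283 = 1.4631.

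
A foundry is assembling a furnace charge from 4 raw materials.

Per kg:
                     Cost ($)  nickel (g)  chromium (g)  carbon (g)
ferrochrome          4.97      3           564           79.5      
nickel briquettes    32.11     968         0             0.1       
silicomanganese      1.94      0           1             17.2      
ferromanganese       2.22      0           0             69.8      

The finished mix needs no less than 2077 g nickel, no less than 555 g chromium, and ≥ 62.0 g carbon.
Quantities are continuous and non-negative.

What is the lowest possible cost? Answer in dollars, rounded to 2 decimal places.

Treat it as an LP. Let x1 = kg of ferrochrome, x2 = kg of nickel briquettes, x3 = kg of silicomanganese, x4 = kg of ferromanganese.
Minimize 4.97x1 + 32.11x2 + 1.94x3 + 2.22x4 s.t.:
  3x1 + 968x2 ≥ 2077   (nickel)
  564x1 + 1x3 ≥ 555   (chromium)
  79.5x1 + 0.1x2 + 17.2x3 + 69.8x4 ≥ 62   (carbon)
  x1, x2, x3, x4 ≥ 0.
At the optimum only ferrochrome, nickel briquettes are positive (silicomanganese, ferromanganese = 0). The nickel and chromium requirements are met with equality.
So ferrochrome = 0.98404 kg, nickel briquettes = 2.1426 kg.
Total cost: 4.97·0.98404 + 32.11·2.1426 = 73.6896.

$73.69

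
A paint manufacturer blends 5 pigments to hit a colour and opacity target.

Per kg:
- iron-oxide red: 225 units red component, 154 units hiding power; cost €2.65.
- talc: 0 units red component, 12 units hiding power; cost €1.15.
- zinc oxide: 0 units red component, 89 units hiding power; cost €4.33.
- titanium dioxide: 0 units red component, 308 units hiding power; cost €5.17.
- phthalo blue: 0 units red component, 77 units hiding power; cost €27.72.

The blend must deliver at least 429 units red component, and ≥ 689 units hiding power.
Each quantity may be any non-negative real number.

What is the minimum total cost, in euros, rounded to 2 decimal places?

€11.69

Let x1 = kg of iron-oxide red, x2 = kg of talc, x3 = kg of zinc oxide, x4 = kg of titanium dioxide, x5 = kg of phthalo blue.
min 2.65x1 + 1.15x2 + 4.33x3 + 5.17x4 + 27.72x5 subject to:
  225x1 ≥ 429   (red component)
  154x1 + 12x2 + 89x3 + 308x4 + 77x5 ≥ 689   (hiding power)
  x1, x2, x3, x4, x5 ≥ 0.
The cheapest feasible vertex uses only iron-oxide red, titanium dioxide; talc, zinc oxide, phthalo blue are not used. The red component and hiding power requirements are met with equality.
Optimal quantities: iron-oxide red = 1.907 kg, titanium dioxide = 1.284 kg.
Cost = 2.65·1.907 + 5.17·1.284 = 11.6918.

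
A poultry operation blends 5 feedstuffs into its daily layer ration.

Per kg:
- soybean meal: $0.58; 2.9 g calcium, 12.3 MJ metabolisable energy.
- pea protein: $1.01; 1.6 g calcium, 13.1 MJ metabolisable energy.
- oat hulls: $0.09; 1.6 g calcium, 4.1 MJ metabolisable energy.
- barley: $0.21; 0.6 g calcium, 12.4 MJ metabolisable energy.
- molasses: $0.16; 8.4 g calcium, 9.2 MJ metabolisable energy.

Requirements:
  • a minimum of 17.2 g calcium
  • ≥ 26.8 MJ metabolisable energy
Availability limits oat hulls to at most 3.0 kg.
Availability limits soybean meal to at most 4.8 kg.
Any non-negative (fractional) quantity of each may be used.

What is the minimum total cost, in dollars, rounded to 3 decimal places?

Let x1 = kg of soybean meal, x2 = kg of pea protein, x3 = kg of oat hulls, x4 = kg of barley, x5 = kg of molasses.
min 0.58x1 + 1.01x2 + 0.09x3 + 0.21x4 + 0.16x5 s.t.:
  2.9x1 + 1.6x2 + 1.6x3 + 0.6x4 + 8.4x5 ≥ 17.2   (calcium)
  12.3x1 + 13.1x2 + 4.1x3 + 12.4x4 + 9.2x5 ≥ 26.8   (metabolisable energy)
  x3 ≤ 3
  x1 ≤ 4.8
  x1, x2, x3, x4, x5 ≥ 0.
The cheapest feasible vertex uses only barley, molasses; soybean meal, pea protein, oat hulls are not used. There the calcium and metabolisable energy constraints are tight.
Optimal quantities: barley = 0.678 kg, molasses = 1.999 kg.
Objective = 0.21·0.678 + 0.16·1.999 = 0.46222.

$0.462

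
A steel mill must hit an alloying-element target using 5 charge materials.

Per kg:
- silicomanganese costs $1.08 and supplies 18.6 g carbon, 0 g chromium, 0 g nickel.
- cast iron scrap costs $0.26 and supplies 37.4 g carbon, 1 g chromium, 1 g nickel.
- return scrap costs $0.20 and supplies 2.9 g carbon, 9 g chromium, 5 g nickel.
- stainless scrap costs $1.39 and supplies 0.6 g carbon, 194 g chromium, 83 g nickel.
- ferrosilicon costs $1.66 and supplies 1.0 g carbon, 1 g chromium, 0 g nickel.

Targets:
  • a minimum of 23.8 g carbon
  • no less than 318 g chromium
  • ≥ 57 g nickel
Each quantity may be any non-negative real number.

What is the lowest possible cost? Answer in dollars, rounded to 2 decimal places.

$2.43

Treat it as an LP. Let x1 = kg of silicomanganese, x2 = kg of cast iron scrap, x3 = kg of return scrap, x4 = kg of stainless scrap, x5 = kg of ferrosilicon.
Minimise 1.08x1 + 0.26x2 + 0.2x3 + 1.39x4 + 1.66x5 with:
  18.6x1 + 37.4x2 + 2.9x3 + 0.6x4 + 1x5 ≥ 23.8   (carbon)
  1x2 + 9x3 + 194x4 + 1x5 ≥ 318   (chromium)
  1x2 + 5x3 + 83x4 ≥ 57   (nickel)
  x1, x2, x3, x4, x5 ≥ 0.
The optimal basis is {cast iron scrap, stainless scrap}; silicomanganese, return scrap, ferrosilicon drop out. There the carbon and chromium constraints are tight.
Solving gives x2 = 0.6101, x4 = 1.636.
Cost = 0.26·0.6101 + 1.39·1.636 = 2.4327.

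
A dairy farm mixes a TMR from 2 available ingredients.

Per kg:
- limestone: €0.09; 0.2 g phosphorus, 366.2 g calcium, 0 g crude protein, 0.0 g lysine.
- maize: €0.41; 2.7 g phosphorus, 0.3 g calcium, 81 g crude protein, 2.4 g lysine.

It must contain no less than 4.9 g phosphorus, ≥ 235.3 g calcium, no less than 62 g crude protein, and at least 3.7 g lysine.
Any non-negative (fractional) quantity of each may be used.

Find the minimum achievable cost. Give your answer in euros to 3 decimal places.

€0.782

Let x1 = kg of limestone, x2 = kg of maize.
Minimise 0.09x1 + 0.41x2 subject to:
  0.2x1 + 2.7x2 ≥ 4.9   (phosphorus)
  366.2x1 + 0.3x2 ≥ 235.3   (calcium)
  81x2 ≥ 62   (crude protein)
  2.4x2 ≥ 3.7   (lysine)
  x1, x2 ≥ 0.
Both inputs are positive at the optimum. Binding constraints: phosphorus and calcium.
That vertex is x1 = 0.6411, x2 = 1.767.
Hence cost = 0.09·0.6411 + 0.41·1.767 = €0.78217.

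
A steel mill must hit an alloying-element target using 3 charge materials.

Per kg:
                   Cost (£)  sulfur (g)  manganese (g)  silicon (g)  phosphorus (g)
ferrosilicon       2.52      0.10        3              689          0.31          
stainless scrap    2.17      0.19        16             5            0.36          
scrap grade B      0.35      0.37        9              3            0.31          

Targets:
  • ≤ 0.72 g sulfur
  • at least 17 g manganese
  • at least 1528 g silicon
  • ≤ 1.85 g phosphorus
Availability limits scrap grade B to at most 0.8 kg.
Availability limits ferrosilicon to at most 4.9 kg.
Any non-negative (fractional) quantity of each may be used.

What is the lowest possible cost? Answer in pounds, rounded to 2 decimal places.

Treat it as an LP. Let x1 = kg of ferrosilicon, x2 = kg of stainless scrap, x3 = kg of scrap grade B.
Minimize 2.52x1 + 2.17x2 + 0.35x3 s.t.:
  0.1x1 + 0.19x2 + 0.37x3 ≤ 0.72   (sulfur)
  3x1 + 16x2 + 9x3 ≥ 17   (manganese)
  689x1 + 5x2 + 3x3 ≥ 1528   (silicon)
  0.31x1 + 0.36x2 + 0.31x3 ≤ 1.85   (phosphorus)
  x3 ≤ 0.8
  x1 ≤ 4.9
  x1, x2, x3 ≥ 0.
The optimal mix uses every input. The manganese, silicon, the scrap grade B cap requirements are met with equality.
Solving gives x1 = 2.213, x2 = 0.1976, x3 = 0.8.
Total cost: 2.52·2.213 + 2.17·0.1976 + 0.35·0.8 = 6.2856.

£6.29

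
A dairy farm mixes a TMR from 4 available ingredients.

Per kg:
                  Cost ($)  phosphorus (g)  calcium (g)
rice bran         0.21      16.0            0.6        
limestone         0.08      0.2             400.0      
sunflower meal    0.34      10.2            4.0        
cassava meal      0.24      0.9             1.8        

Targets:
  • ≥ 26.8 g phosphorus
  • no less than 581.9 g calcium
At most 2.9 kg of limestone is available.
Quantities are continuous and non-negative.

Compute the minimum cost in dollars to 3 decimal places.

Treat it as an LP. Let x1 = kg of rice bran, x2 = kg of limestone, x3 = kg of sunflower meal, x4 = kg of cassava meal.
Minimise 0.21x1 + 0.08x2 + 0.34x3 + 0.24x4 subject to:
  16x1 + 0.2x2 + 10.2x3 + 0.9x4 ≥ 26.8   (phosphorus)
  0.6x1 + 400x2 + 4x3 + 1.8x4 ≥ 581.9   (calcium)
  x2 ≤ 2.9
  x1, x2, x3, x4 ≥ 0.
At the optimum only rice bran, limestone are positive (sunflower meal, cassava meal = 0). There the phosphorus and calcium constraints are tight.
That vertex is x1 = 1.657, x2 = 1.452.
Objective = 0.21·1.657 + 0.08·1.452 = 0.46413.

$0.464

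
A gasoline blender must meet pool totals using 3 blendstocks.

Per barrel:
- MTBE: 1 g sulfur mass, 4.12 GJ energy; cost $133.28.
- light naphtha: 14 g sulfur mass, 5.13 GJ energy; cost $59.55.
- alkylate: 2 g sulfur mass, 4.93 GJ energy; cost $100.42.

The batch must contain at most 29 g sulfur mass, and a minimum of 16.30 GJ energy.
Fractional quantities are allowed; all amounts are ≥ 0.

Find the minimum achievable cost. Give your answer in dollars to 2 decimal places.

Set it up as a linear program. Let x1 = barrels of MTBE, x2 = barrels of light naphtha, x3 = barrels of alkylate.
min 133.28x1 + 59.55x2 + 100.42x3 s.t.:
  1x1 + 14x2 + 2x3 ≤ 29   (sulfur mass)
  4.12x1 + 5.13x2 + 4.93x3 ≥ 16.3   (energy)
  x1, x2, x3 ≥ 0.
At the optimum only light naphtha, alkylate are positive (MTBE = 0). Binding constraints: sulfur mass and energy.
Optimal quantities: light naphtha = 1.878 barrels, alkylate = 1.352 barrels.
Cost = 59.55·1.878 + 100.42·1.352 = 247.6027.

$247.60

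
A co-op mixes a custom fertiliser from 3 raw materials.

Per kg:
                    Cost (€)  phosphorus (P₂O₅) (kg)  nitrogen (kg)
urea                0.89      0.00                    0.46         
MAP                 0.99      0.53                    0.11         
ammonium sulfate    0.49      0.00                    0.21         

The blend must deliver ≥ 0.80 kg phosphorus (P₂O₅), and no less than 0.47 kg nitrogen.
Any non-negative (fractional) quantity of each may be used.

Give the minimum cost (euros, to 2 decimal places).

Set it up as a linear program. Let x1 = kg of urea, x2 = kg of MAP, x3 = kg of ammonium sulfate.
Minimise 0.89x1 + 0.99x2 + 0.49x3 with:
  0.53x2 ≥ 0.8   (phosphorus (P₂O₅))
  0.46x1 + 0.11x2 + 0.21x3 ≥ 0.47   (nitrogen)
  x1, x2, x3 ≥ 0.
The optimal basis is {urea, MAP}; ammonium sulfate drops out. The phosphorus (P₂O₅) and nitrogen requirements are met with equality.
That vertex is x1 = 0.6608, x2 = 1.509.
Hence cost = 0.89·0.6608 + 0.99·1.509 = €2.0820.

€2.08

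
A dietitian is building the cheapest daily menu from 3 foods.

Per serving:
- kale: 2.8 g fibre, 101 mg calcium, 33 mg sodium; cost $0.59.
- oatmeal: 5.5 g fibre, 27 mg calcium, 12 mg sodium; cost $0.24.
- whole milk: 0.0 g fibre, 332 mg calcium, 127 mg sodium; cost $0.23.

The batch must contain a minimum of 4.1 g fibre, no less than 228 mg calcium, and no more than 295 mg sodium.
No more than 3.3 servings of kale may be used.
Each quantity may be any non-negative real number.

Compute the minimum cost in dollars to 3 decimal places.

$0.323

Let x1 = servings of kale, x2 = servings of oatmeal, x3 = servings of whole milk.
Minimise 0.59x1 + 0.24x2 + 0.23x3 with:
  2.8x1 + 5.5x2 ≥ 4.1   (fibre)
  101x1 + 27x2 + 332x3 ≥ 228   (calcium)
  33x1 + 12x2 + 127x3 ≤ 295   (sodium)
  x1 ≤ 3.3
  x1, x2, x3 ≥ 0.
The minimum-cost mix takes nothing from kale — only oatmeal, whole milk. Binding constraints: fibre and calcium.
So oatmeal = 0.7455 servings, whole milk = 0.6261 servings.
Cost = 0.24·0.7455 + 0.23·0.6261 = 0.32292.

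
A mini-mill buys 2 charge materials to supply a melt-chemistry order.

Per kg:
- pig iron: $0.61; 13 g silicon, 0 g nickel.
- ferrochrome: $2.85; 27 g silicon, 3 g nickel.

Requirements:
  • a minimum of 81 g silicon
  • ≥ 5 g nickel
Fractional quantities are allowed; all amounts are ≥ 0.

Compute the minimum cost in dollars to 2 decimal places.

$6.44

Set it up as a linear program. Let x1 = kg of pig iron, x2 = kg of ferrochrome.
Minimise 0.61x1 + 2.85x2 subject to:
  13x1 + 27x2 ≥ 81   (silicon)
  3x2 ≥ 5   (nickel)
  x1, x2 ≥ 0.
Both inputs are positive at the optimum. There the silicon and nickel constraints are tight.
That vertex is x1 = 2.769, x2 = 1.667.
Total cost: 0.61·2.769 + 2.85·1.667 = 6.4400.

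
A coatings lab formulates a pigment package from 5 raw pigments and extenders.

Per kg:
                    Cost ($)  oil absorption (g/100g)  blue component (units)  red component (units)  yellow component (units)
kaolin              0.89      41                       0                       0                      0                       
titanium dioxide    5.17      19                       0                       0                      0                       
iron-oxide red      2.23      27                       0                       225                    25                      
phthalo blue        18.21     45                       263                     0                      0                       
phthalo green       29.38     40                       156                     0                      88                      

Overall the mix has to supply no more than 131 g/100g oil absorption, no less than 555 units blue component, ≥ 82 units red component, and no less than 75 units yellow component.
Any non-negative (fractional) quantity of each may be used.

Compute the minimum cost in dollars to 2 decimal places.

$51.02

Treat it as an LP. Let x1 = kg of kaolin, x2 = kg of titanium dioxide, x3 = kg of iron-oxide red, x4 = kg of phthalo blue, x5 = kg of phthalo green.
Minimise 0.89x1 + 5.17x2 + 2.23x3 + 18.21x4 + 29.38x5 subject to:
  41x1 + 19x2 + 27x3 + 45x4 + 40x5 ≤ 131   (oil absorption)
  263x4 + 156x5 ≥ 555   (blue component)
  225x3 ≥ 82   (red component)
  25x3 + 88x5 ≥ 75   (yellow component)
  x1, x2, x3, x4, x5 ≥ 0.
At the optimum only iron-oxide red, phthalo blue, phthalo green are positive (kaolin, titanium dioxide = 0). The oil absorption, blue component, yellow component requirements are met with equality.
So iron-oxide red = 1.064 kg, phthalo blue = 1.784 kg, phthalo green = 0.5501 kg.
Cost = 2.23·1.064 + 18.21·1.784 + 29.38·0.5501 = 51.0213.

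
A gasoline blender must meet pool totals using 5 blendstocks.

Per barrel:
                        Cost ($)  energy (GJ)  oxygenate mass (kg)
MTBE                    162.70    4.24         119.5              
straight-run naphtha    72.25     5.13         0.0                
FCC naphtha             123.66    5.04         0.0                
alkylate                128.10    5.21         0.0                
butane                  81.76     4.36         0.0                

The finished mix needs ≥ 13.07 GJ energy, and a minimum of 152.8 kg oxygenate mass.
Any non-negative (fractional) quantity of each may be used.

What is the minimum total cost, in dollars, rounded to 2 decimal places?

$315.76

Let x1 = barrels of MTBE, x2 = barrels of straight-run naphtha, x3 = barrels of FCC naphtha, x4 = barrels of alkylate, x5 = barrels of butane.
min 162.7x1 + 72.25x2 + 123.66x3 + 128.1x4 + 81.76x5 subject to:
  4.24x1 + 5.13x2 + 5.04x3 + 5.21x4 + 4.36x5 ≥ 13.07   (energy)
  119.5x1 ≥ 152.8   (oxygenate mass)
  x1, x2, x3, x4, x5 ≥ 0.
The cheapest feasible vertex uses only MTBE, straight-run naphtha; FCC naphtha, alkylate, butane are not used. There the energy and oxygenate mass constraints are tight.
So MTBE = 1.2787 barrels, straight-run naphtha = 1.4909 barrels.
Objective = 162.7·1.2787 + 72.25·1.4909 = 315.7620.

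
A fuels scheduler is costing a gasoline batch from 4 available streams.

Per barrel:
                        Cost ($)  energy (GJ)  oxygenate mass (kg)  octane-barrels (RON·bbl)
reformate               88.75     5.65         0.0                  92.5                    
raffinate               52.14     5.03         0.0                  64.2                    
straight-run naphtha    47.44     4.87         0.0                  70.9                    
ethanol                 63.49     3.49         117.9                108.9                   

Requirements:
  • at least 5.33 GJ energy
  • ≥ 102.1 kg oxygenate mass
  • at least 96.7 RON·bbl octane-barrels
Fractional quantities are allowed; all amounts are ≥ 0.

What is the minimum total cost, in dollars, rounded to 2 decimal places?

$77.46

Treat it as an LP. Let x1 = barrels of reformate, x2 = barrels of raffinate, x3 = barrels of straight-run naphtha, x4 = barrels of ethanol.
Minimize 88.75x1 + 52.14x2 + 47.44x3 + 63.49x4 subject to:
  5.65x1 + 5.03x2 + 4.87x3 + 3.49x4 ≥ 5.33   (energy)
  117.9x4 ≥ 102.1   (oxygenate mass)
  92.5x1 + 64.2x2 + 70.9x3 + 108.9x4 ≥ 96.7   (octane-barrels)
  x1, x2, x3, x4 ≥ 0.
At the optimum only straight-run naphtha, ethanol are positive (reformate, raffinate = 0). The energy and oxygenate mass requirements are met with equality.
Solving gives x3 = 0.4739, x4 = 0.866.
Objective = 47.44·0.4739 + 63.49·0.866 = 77.4642.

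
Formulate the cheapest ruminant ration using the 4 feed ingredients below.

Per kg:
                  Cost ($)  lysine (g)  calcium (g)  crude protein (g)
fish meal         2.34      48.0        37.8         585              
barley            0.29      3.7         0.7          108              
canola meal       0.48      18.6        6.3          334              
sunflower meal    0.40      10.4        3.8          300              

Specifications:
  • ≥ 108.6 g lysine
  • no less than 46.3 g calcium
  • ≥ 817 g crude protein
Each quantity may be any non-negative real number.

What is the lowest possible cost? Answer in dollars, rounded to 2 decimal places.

$3.29

Set it up as a linear program. Let x1 = kg of fish meal, x2 = kg of barley, x3 = kg of canola meal, x4 = kg of sunflower meal.
Minimise 2.34x1 + 0.29x2 + 0.48x3 + 0.4x4 s.t.:
  48x1 + 3.7x2 + 18.6x3 + 10.4x4 ≥ 108.6   (lysine)
  37.8x1 + 0.7x2 + 6.3x3 + 3.8x4 ≥ 46.3   (calcium)
  585x1 + 108x2 + 334x3 + 300x4 ≥ 817   (crude protein)
  x1, x2, x3, x4 ≥ 0.
The cheapest feasible vertex uses only fish meal, canola meal; barley, sunflower meal are not used. The lysine and calcium requirements are met with equality.
So fish meal = 0.4417 kg, canola meal = 4.699 kg.
Hence cost = 2.34·0.4417 + 0.48·4.699 = $3.2891.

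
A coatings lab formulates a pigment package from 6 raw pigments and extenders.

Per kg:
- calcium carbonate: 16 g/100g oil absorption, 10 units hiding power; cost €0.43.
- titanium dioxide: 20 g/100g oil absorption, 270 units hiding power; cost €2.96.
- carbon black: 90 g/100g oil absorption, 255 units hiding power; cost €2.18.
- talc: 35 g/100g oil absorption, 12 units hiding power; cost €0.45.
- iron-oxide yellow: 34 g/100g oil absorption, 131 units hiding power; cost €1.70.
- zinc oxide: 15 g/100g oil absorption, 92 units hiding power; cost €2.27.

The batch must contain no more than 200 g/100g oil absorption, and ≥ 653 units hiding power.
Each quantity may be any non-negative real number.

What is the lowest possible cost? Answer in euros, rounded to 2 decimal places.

€5.85

This is a linear program. Let x1 = kg of calcium carbonate, x2 = kg of titanium dioxide, x3 = kg of carbon black, x4 = kg of talc, x5 = kg of iron-oxide yellow, x6 = kg of zinc oxide.
min 0.43x1 + 2.96x2 + 2.18x3 + 0.45x4 + 1.7x5 + 2.27x6 subject to:
  16x1 + 20x2 + 90x3 + 35x4 + 34x5 + 15x6 ≤ 200   (oil absorption)
  10x1 + 270x2 + 255x3 + 12x4 + 131x5 + 92x6 ≥ 653   (hiding power)
  x1, x2, x3, x4, x5, x6 ≥ 0.
The optimal basis is {titanium dioxide, carbon black}; calcium carbonate, talc, iron-oxide yellow, zinc oxide drop out. Binding constraints: oil absorption and hiding power.
Optimal quantities: titanium dioxide = 0.4047 kg, carbon black = 2.132 kg.
Objective = 2.96·0.4047 + 2.18·2.132 = 5.8457.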